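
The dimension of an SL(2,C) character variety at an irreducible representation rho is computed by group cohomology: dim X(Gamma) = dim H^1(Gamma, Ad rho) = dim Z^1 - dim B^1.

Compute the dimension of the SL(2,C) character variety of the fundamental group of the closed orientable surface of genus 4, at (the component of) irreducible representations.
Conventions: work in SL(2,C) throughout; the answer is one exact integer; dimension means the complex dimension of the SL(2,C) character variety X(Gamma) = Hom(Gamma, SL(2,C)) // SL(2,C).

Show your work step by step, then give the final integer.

pi_1 of the closed genus-4 surface has 8 generators bound by the single product-of-commutators relator.
Before the relator condition, cocycle space has dim 3*8 = 24.
At an irreducible rho, H^2 = coker(d_2) vanishes (Poincare duality: H^2 is dual to H^0 = invariants = 0), so d_2 is surjective onto sl_2 and dim Z^1 = 24 - 3 = 21.
As always at irreducible rho, dim B^1 = 3.
dim H^1 = 21 - 3 = 18 = dim X.

18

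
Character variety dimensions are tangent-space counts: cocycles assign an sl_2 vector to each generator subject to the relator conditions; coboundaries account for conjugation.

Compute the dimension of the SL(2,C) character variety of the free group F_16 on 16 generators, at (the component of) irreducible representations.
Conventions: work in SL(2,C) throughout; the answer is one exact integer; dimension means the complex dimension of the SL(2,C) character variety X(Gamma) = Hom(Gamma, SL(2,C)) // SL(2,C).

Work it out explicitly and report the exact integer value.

Here Gamma is free of rank 16 — no relator constrains a cocycle.
So Z^1 = (sl_2)^16 in full: dim Z^1 = 48.
Irreducibility makes the coboundary map sl_2 -> Z^1 injective (trivial centralizer), so dim B^1 = 3.
Therefore dim X = 48 - 3 = 45.

45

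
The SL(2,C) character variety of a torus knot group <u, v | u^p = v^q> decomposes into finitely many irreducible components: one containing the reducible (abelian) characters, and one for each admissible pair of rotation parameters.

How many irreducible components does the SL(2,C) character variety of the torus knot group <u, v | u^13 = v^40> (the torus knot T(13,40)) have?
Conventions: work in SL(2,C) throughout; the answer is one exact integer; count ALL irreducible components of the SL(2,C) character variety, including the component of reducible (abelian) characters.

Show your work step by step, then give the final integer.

235

Gamma = < u, v | u^13 = v^40 > (torus knot T(13,40)); the central element u^13 = v^40 acts as +I or -I in any irreducible SL(2,C) representation.
On an irreducible component, tr(u) is locked at 2*cos(pi*alpha/13) for some alpha in 1..12, and tr(v) at 2*cos(pi*beta/40) for some beta in 1..39.
u^13 = (-1)^alpha I and v^40 = (-1)^beta I must agree, so alpha and beta have equal parity.
Counting: 6 odd alphas x 20 odd betas + 6 even alphas x 19 even betas = 120 + 114 = 234.
Total: 234 irreducible-character components + 1 reducible (abelian) component = 235.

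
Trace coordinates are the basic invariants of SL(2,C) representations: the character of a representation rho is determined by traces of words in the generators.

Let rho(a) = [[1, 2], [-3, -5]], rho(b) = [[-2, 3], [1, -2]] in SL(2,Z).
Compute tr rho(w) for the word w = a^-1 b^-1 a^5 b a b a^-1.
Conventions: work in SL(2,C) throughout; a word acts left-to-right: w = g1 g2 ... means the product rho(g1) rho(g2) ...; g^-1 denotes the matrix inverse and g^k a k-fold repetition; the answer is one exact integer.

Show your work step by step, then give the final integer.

-10864

rho(a^-1) = [[-5, -2], [3, 1]]
... * rho(b^-1) = [[-2, -3], [-1, -2]]  ->  [[12, 19], [-7, -11]]
... * rho(a) = [[1, 2], [-3, -5]]  ->  [[-45, -71], [26, 41]]
... * rho(a) = [[1, 2], [-3, -5]]  ->  [[168, 265], [-97, -153]]
... * rho(a) = [[1, 2], [-3, -5]]  ->  [[-627, -989], [362, 571]]
... * rho(a) = [[1, 2], [-3, -5]]  ->  [[2340, 3691], [-1351, -2131]]
... * rho(a) = [[1, 2], [-3, -5]]  ->  [[-8733, -13775], [5042, 7953]]
... * rho(b) = [[-2, 3], [1, -2]]  ->  [[3691, 1351], [-2131, -780]]
... * rho(a) = [[1, 2], [-3, -5]]  ->  [[-362, 627], [209, -362]]
... * rho(b) = [[-2, 3], [1, -2]]  ->  [[1351, -2340], [-780, 1351]]
... * rho(a^-1) = [[-5, -2], [3, 1]]  ->  [[-13775, -5042], [7953, 2911]]
tr = -13775 + 2911 = -10864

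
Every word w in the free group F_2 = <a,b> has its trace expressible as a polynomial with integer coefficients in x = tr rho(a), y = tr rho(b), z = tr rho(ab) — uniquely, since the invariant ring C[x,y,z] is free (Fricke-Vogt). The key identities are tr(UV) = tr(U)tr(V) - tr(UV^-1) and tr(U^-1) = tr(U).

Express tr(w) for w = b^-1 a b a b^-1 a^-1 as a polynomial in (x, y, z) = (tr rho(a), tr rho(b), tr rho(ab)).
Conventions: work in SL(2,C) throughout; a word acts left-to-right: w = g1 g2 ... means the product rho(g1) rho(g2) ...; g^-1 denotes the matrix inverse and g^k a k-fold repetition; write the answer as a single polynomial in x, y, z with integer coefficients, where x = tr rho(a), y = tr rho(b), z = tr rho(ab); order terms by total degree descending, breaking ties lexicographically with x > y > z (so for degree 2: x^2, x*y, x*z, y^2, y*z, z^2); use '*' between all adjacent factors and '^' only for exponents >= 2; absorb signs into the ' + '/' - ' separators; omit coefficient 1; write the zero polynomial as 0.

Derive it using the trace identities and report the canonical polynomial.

x*y*z^2 - x^2*z - y^2*z - z^3 + x*y + 3*z

so tr(a b a) = tr(a)*tr(b a) - tr(b)  (reduce the a square) = x*z - y
so tr(b a b a) = tr(a b)*tr(a b) - tr(1)  (split on a) = z^2 - 2
tr(b a b) = tr(b)*tr(a b) - tr(a)  (reduce the b square) = y*z - x
tr(a b a b a) = tr(a)*tr(b a b a) - tr(b a b)  (reduce the a square) = x*z^2 - y*z - x
tr(a b a b a b) = tr(b a)*tr(b a b a) - tr(b^-1 a^-1)  (split on b) = z^3 - 3*z
so tr(b^-1 a b a b a) = tr(a b a b a)*tr(b) - tr(a b a b a b)  (eliminate b^-1) = x*y*z^2 - y^2*z - z^3 - x*y + 3*z
tr(a^-1 b^-1 a b a b) = tr(b^-1 a b a b)*tr(a) - tr(b^-1 a b a b a)  (eliminate a^-1) = -x*y*z^2 + x^2*z + y^2*z + z^3 - 3*z
tr(b^-1 a b a b^-1 a^-1) = tr(a^-1 b^-1 a b a)*tr(b) - tr(a^-1 b^-1 a b a b)  (eliminate b^-1) = x*y*z^2 - x^2*z - y^2*z - z^3 + x*y + 3*z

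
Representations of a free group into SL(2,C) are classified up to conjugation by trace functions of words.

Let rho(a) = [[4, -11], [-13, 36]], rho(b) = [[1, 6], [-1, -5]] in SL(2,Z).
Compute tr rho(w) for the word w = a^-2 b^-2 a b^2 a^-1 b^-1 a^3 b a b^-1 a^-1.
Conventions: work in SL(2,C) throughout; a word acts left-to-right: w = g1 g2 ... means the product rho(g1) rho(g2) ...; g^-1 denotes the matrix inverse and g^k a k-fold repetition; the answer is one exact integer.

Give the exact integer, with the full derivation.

4714454810804927570

rho(a^-1) = [[36, 11], [13, 4]]
... * rho(a^-1) = [[36, 11], [13, 4]]  ->  [[1439, 440], [520, 159]]
... * rho(b^-1) = [[-5, -6], [1, 1]]  ->  [[-6755, -8194], [-2441, -2961]]
... * rho(b^-1) = [[-5, -6], [1, 1]]  ->  [[25581, 32336], [9244, 11685]]
... * rho(a) = [[4, -11], [-13, 36]]  ->  [[-318044, 882705], [-114929, 318976]]
... * rho(b) = [[1, 6], [-1, -5]]  ->  [[-1200749, -6321789], [-433905, -2284454]]
... * rho(b) = [[1, 6], [-1, -5]]  ->  [[5121040, 24404451], [1850549, 8818840]]
... * rho(a^-1) = [[36, 11], [13, 4]]  ->  [[501615303, 153949244], [181264684, 55631399]]
... * rho(b^-1) = [[-5, -6], [1, 1]]  ->  [[-2354127271, -2855742574], [-850692021, -1031956705]]
... * rho(a) = [[4, -11], [-13, 36]]  ->  [[27708144378, -76911332683], [10012669081, -27792829149]]
... * rho(a) = [[4, -11], [-13, 36]]  ->  [[1110679902391, -3073597564746], [401357455261, -1110681209255]]
... * rho(a) = [[4, -11], [-13, 36]]  ->  [[44399487951262, -122866991257157], [16044285541359, -44399455541051]]
... * rho(b) = [[1, 6], [-1, -5]]  ->  [[167266479208419, 880731883993357], [60443741082410, 318262990953409]]
... * rho(a) = [[4, -11], [-13, 36]]  ->  [[-10780448575079965, 29866416552468243], [-3895643918064677, 10792586522416214]]
... * rho(b^-1) = [[-5, -6], [1, 1]]  ->  [[83768659427868068, 94549108002948033], [30270806112739599, 34166450030804276]]
... * rho(a^-1) = [[36, 11], [13, 4]]  ->  [[4244810143441574877, 1299651685718340880], [1533912870459081152, 469644667363352693]]
tr = 4244810143441574877 + 469644667363352693 = 4714454810804927570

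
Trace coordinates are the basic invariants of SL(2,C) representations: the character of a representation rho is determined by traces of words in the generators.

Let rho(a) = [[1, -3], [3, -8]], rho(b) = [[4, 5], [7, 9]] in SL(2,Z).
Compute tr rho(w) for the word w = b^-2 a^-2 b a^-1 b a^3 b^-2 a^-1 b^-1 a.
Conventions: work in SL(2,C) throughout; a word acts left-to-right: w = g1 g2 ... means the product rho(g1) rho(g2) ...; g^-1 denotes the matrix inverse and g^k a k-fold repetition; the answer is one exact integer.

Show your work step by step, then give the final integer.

-1219457473346

rho(b^-1) = [[9, -5], [-7, 4]]
... * rho(b^-1) = [[9, -5], [-7, 4]]  ->  [[116, -65], [-91, 51]]
... * rho(a^-1) = [[-8, 3], [-3, 1]]  ->  [[-733, 283], [575, -222]]
... * rho(a^-1) = [[-8, 3], [-3, 1]]  ->  [[5015, -1916], [-3934, 1503]]
... * rho(b) = [[4, 5], [7, 9]]  ->  [[6648, 7831], [-5215, -6143]]
... * rho(a^-1) = [[-8, 3], [-3, 1]]  ->  [[-76677, 27775], [60149, -21788]]
... * rho(b) = [[4, 5], [7, 9]]  ->  [[-112283, -133410], [88080, 104653]]
... * rho(a) = [[1, -3], [3, -8]]  ->  [[-512513, 1404129], [402039, -1101464]]
... * rho(a) = [[1, -3], [3, -8]]  ->  [[3699874, -9695493], [-2902353, 7605595]]
... * rho(a) = [[1, -3], [3, -8]]  ->  [[-25386605, 66464322], [19914432, -52137701]]
... * rho(b^-1) = [[9, -5], [-7, 4]]  ->  [[-693729699, 392790313], [544193795, -308122964]]
... * rho(b^-1) = [[9, -5], [-7, 4]]  ->  [[-8993099482, 5039809747], [7054604903, -3953460831]]
... * rho(a^-1) = [[-8, 3], [-3, 1]]  ->  [[56825366615, -21939488699], [-44576456731, 17210353878]]
... * rho(b^-1) = [[9, -5], [-7, 4]]  ->  [[665004720428, -371884787871], [-521660587725, 291723699167]]
... * rho(a) = [[1, -3], [3, -8]]  ->  [[-450649643185, 980064141684], [353510509776, -768807830161]]
tr = -450649643185 + -768807830161 = -1219457473346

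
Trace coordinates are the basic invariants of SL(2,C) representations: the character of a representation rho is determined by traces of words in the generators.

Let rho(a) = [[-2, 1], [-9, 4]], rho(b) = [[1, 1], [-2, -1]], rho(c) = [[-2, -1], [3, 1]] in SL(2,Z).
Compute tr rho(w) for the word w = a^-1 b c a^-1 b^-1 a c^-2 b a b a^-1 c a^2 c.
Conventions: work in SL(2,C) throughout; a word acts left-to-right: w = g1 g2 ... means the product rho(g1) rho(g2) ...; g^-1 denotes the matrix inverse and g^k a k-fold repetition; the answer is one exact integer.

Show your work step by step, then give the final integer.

-4713978

rho(a^-1) = [[4, -1], [9, -2]]
... * rho(b) = [[1, 1], [-2, -1]]  ->  [[6, 5], [13, 11]]
... * rho(c) = [[-2, -1], [3, 1]]  ->  [[3, -1], [7, -2]]
... * rho(a^-1) = [[4, -1], [9, -2]]  ->  [[3, -1], [10, -3]]
... * rho(b^-1) = [[-1, -1], [2, 1]]  ->  [[-5, -4], [-16, -13]]
... * rho(a) = [[-2, 1], [-9, 4]]  ->  [[46, -21], [149, -68]]
... * rho(c^-1) = [[1, 1], [-3, -2]]  ->  [[109, 88], [353, 285]]
... * rho(c^-1) = [[1, 1], [-3, -2]]  ->  [[-155, -67], [-502, -217]]
... * rho(b) = [[1, 1], [-2, -1]]  ->  [[-21, -88], [-68, -285]]
... * rho(a) = [[-2, 1], [-9, 4]]  ->  [[834, -373], [2701, -1208]]
... * rho(b) = [[1, 1], [-2, -1]]  ->  [[1580, 1207], [5117, 3909]]
... * rho(a^-1) = [[4, -1], [9, -2]]  ->  [[17183, -3994], [55649, -12935]]
... * rho(c) = [[-2, -1], [3, 1]]  ->  [[-46348, -21177], [-150103, -68584]]
... * rho(a) = [[-2, 1], [-9, 4]]  ->  [[283289, -131056], [917462, -424439]]
... * rho(a) = [[-2, 1], [-9, 4]]  ->  [[612926, -240935], [1985027, -780294]]
... * rho(c) = [[-2, -1], [3, 1]]  ->  [[-1948657, -853861], [-6310936, -2765321]]
tr = -1948657 + -2765321 = -4713978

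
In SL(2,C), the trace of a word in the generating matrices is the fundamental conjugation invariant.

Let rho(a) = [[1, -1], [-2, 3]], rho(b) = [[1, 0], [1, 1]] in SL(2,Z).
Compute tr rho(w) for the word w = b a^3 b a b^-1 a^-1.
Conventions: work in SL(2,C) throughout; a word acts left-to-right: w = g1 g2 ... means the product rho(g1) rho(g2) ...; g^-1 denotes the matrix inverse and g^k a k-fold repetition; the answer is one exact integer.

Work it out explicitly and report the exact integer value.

74

rho(b) = [[1, 0], [1, 1]]
... * rho(a) = [[1, -1], [-2, 3]]  ->  [[1, -1], [-1, 2]]
... * rho(a) = [[1, -1], [-2, 3]]  ->  [[3, -4], [-5, 7]]
... * rho(a) = [[1, -1], [-2, 3]]  ->  [[11, -15], [-19, 26]]
... * rho(b) = [[1, 0], [1, 1]]  ->  [[-4, -15], [7, 26]]
... * rho(a) = [[1, -1], [-2, 3]]  ->  [[26, -41], [-45, 71]]
... * rho(b^-1) = [[1, 0], [-1, 1]]  ->  [[67, -41], [-116, 71]]
... * rho(a^-1) = [[3, 1], [2, 1]]  ->  [[119, 26], [-206, -45]]
tr = 119 + -45 = 74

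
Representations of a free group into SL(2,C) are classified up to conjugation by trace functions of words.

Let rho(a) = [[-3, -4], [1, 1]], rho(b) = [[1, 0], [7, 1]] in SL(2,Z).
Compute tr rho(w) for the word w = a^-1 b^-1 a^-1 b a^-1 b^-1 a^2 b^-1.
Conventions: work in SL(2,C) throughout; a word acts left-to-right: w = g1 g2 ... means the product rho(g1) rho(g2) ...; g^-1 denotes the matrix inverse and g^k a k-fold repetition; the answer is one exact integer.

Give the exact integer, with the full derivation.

-1268570

rho(a^-1) = [[1, 4], [-1, -3]]
... * rho(b^-1) = [[1, 0], [-7, 1]]  ->  [[-27, 4], [20, -3]]
... * rho(a^-1) = [[1, 4], [-1, -3]]  ->  [[-31, -120], [23, 89]]
... * rho(b) = [[1, 0], [7, 1]]  ->  [[-871, -120], [646, 89]]
... * rho(a^-1) = [[1, 4], [-1, -3]]  ->  [[-751, -3124], [557, 2317]]
... * rho(b^-1) = [[1, 0], [-7, 1]]  ->  [[21117, -3124], [-15662, 2317]]
... * rho(a) = [[-3, -4], [1, 1]]  ->  [[-66475, -87592], [49303, 64965]]
... * rho(a) = [[-3, -4], [1, 1]]  ->  [[111833, 178308], [-82944, -132247]]
... * rho(b^-1) = [[1, 0], [-7, 1]]  ->  [[-1136323, 178308], [842785, -132247]]
tr = -1136323 + -132247 = -1268570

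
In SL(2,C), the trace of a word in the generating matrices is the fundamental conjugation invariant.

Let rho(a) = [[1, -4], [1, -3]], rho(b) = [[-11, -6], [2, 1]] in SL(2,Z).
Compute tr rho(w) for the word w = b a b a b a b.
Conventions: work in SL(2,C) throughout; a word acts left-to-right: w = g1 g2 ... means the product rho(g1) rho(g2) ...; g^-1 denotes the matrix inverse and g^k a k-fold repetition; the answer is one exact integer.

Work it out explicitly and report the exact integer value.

220526

rho(b) = [[-11, -6], [2, 1]]
... * rho(a) = [[1, -4], [1, -3]]  ->  [[-17, 62], [3, -11]]
... * rho(b) = [[-11, -6], [2, 1]]  ->  [[311, 164], [-55, -29]]
... * rho(a) = [[1, -4], [1, -3]]  ->  [[475, -1736], [-84, 307]]
... * rho(b) = [[-11, -6], [2, 1]]  ->  [[-8697, -4586], [1538, 811]]
... * rho(a) = [[1, -4], [1, -3]]  ->  [[-13283, 48546], [2349, -8585]]
... * rho(b) = [[-11, -6], [2, 1]]  ->  [[243205, 128244], [-43009, -22679]]
tr = 243205 + -22679 = 220526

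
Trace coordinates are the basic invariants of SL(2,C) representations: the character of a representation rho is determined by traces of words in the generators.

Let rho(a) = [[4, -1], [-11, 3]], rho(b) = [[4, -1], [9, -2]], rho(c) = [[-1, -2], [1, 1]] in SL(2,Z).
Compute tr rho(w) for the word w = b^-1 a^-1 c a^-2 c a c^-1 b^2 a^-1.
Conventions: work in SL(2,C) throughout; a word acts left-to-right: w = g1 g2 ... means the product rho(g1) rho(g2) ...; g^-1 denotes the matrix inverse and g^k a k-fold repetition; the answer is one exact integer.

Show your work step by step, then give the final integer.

rho(b^-1) = [[-2, 1], [-9, 4]]
... * rho(a^-1) = [[3, 1], [11, 4]]  ->  [[5, 2], [17, 7]]
... * rho(c) = [[-1, -2], [1, 1]]  ->  [[-3, -8], [-10, -27]]
... * rho(a^-1) = [[3, 1], [11, 4]]  ->  [[-97, -35], [-327, -118]]
... * rho(a^-1) = [[3, 1], [11, 4]]  ->  [[-676, -237], [-2279, -799]]
... * rho(c) = [[-1, -2], [1, 1]]  ->  [[439, 1115], [1480, 3759]]
... * rho(a) = [[4, -1], [-11, 3]]  ->  [[-10509, 2906], [-35429, 9797]]
... * rho(c^-1) = [[1, 2], [-1, -1]]  ->  [[-13415, -23924], [-45226, -80655]]
... * rho(b) = [[4, -1], [9, -2]]  ->  [[-268976, 61263], [-906799, 206536]]
... * rho(b) = [[4, -1], [9, -2]]  ->  [[-524537, 146450], [-1768372, 493727]]
... * rho(a^-1) = [[3, 1], [11, 4]]  ->  [[37339, 61263], [125881, 206536]]
tr = 37339 + 206536 = 243875

243875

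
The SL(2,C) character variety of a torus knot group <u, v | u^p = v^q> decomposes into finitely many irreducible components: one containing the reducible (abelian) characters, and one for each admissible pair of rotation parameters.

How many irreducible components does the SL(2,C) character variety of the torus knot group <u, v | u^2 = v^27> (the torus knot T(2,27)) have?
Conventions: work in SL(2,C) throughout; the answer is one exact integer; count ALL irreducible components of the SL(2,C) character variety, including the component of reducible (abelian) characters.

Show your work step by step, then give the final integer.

14

For T(2,27): irreducibility forces the central element u^2 = v^27 to one of +I, -I.
So on each irreducible component the traces are pinned: tr(u) = 2*cos(pi*alpha/2) with 1 <= alpha <= 1, tr(v) = 2*cos(pi*beta/27) with 1 <= beta <= 26.
The two central values (-1)^alpha I and (-1)^beta I must be the same matrix, so alpha and beta share a parity.
Enumerate parity-matched pairs: 1*13 odd-odd plus 0*13 even-even gives 13.
components with irreducible characters: 13; plus the single component of reducible (abelian) characters: total 14.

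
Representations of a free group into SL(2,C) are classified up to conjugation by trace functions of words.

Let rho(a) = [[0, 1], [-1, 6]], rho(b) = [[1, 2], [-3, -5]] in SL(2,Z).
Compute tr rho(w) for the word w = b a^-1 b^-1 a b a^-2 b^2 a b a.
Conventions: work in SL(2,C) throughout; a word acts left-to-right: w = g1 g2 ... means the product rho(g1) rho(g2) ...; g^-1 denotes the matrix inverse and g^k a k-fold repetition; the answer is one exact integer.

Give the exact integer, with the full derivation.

-160952401

rho(b) = [[1, 2], [-3, -5]]
... * rho(a^-1) = [[6, -1], [1, 0]]  ->  [[8, -1], [-23, 3]]
... * rho(b^-1) = [[-5, -2], [3, 1]]  ->  [[-43, -17], [124, 49]]
... * rho(a) = [[0, 1], [-1, 6]]  ->  [[17, -145], [-49, 418]]
... * rho(b) = [[1, 2], [-3, -5]]  ->  [[452, 759], [-1303, -2188]]
... * rho(a^-1) = [[6, -1], [1, 0]]  ->  [[3471, -452], [-10006, 1303]]
... * rho(a^-1) = [[6, -1], [1, 0]]  ->  [[20374, -3471], [-58733, 10006]]
... * rho(b) = [[1, 2], [-3, -5]]  ->  [[30787, 58103], [-88751, -167496]]
... * rho(b) = [[1, 2], [-3, -5]]  ->  [[-143522, -228941], [413737, 659978]]
... * rho(a) = [[0, 1], [-1, 6]]  ->  [[228941, -1517168], [-659978, 4373605]]
... * rho(b) = [[1, 2], [-3, -5]]  ->  [[4780445, 8043722], [-13780793, -23187981]]
... * rho(a) = [[0, 1], [-1, 6]]  ->  [[-8043722, 53042777], [23187981, -152908679]]
tr = -8043722 + -152908679 = -160952401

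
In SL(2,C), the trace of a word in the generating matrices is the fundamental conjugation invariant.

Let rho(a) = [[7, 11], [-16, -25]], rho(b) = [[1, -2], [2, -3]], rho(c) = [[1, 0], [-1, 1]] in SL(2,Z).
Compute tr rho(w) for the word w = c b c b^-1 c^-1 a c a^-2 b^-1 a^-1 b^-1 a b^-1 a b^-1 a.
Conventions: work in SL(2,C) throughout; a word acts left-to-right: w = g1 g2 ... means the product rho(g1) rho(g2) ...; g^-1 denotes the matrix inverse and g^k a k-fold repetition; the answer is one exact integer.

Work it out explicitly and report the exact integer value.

-9952660838586

rho(c) = [[1, 0], [-1, 1]]
... * rho(b) = [[1, -2], [2, -3]]  ->  [[1, -2], [1, -1]]
... * rho(c) = [[1, 0], [-1, 1]]  ->  [[3, -2], [2, -1]]
... * rho(b^-1) = [[-3, 2], [-2, 1]]  ->  [[-5, 4], [-4, 3]]
... * rho(c^-1) = [[1, 0], [1, 1]]  ->  [[-1, 4], [-1, 3]]
... * rho(a) = [[7, 11], [-16, -25]]  ->  [[-71, -111], [-55, -86]]
... * rho(c) = [[1, 0], [-1, 1]]  ->  [[40, -111], [31, -86]]
... * rho(a^-1) = [[-25, -11], [16, 7]]  ->  [[-2776, -1217], [-2151, -943]]
... * rho(a^-1) = [[-25, -11], [16, 7]]  ->  [[49928, 22017], [38687, 17060]]
... * rho(b^-1) = [[-3, 2], [-2, 1]]  ->  [[-193818, 121873], [-150181, 94434]]
... * rho(a^-1) = [[-25, -11], [16, 7]]  ->  [[6795418, 2985109], [5265469, 2313029]]
... * rho(b^-1) = [[-3, 2], [-2, 1]]  ->  [[-26356472, 16575945], [-20422465, 12843967]]
... * rho(a) = [[7, 11], [-16, -25]]  ->  [[-449710424, -704319817], [-348460727, -545746290]]
... * rho(b^-1) = [[-3, 2], [-2, 1]]  ->  [[2757770906, -1603740665], [2136874761, -1242667744]]
... * rho(a) = [[7, 11], [-16, -25]]  ->  [[44964246982, 70428996591], [34840807231, 54572315971]]
... * rho(b^-1) = [[-3, 2], [-2, 1]]  ->  [[-275750734128, 160357490555], [-213667053635, 124253930433]]
... * rho(a) = [[7, 11], [-16, -25]]  ->  [[-4495974987776, -7042195339283], [-3483732262373, -5456685850810]]
tr = -4495974987776 + -5456685850810 = -9952660838586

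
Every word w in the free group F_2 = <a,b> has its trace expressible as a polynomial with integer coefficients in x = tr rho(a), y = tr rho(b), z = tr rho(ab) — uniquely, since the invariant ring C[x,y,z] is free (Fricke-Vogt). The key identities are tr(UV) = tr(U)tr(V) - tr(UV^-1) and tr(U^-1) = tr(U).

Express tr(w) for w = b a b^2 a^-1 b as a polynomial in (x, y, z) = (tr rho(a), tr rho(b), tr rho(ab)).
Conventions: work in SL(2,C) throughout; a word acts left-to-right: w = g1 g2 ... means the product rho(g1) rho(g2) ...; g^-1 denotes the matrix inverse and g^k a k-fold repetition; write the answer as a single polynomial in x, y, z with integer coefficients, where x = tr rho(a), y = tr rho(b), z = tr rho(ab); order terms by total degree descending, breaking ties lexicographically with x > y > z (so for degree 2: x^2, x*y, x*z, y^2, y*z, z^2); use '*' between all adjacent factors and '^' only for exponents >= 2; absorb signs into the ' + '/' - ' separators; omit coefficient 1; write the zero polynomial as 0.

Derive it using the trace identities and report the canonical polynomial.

tr(a b^2) = tr(b) * tr(a b) - tr(a) = y*z - x
tr(b a b^2) = tr(b) * tr(a b^2) - tr(a b) = y^2*z - x*y - z
tr(b^2 a b^2) = tr(b) * tr(b a b^2) - tr(b a b) = y^3*z - x*y^2 - 2*y*z + x
tr(a b a b) = tr(b a) * tr(b a) - tr(1) = z^2 - 2
tr(a b a) = tr(a) * tr(b a) - tr(b) = x*z - y
tr(a b^2 a b) = tr(b) * tr(a b a b) - tr(a b a) = y*z^2 - x*z - y
tr(b^2) = tr(b) * tr(b) - tr(1) = y^2 - 2
tr(a b^2 a) = tr(a) * tr(b^2 a) - tr(b^2) = x*y*z - x^2 - y^2 + 2
tr(b^2 a b^2 a) = tr(b) * tr(a b^2 a b) - tr(a b^2 a) = y^2*z^2 - 2*x*y*z + x^2 - 2
tr(b a b^2 a^-1 b) = tr(b^2 a b^2) * tr(a) - tr(b^2 a b^2 a) = x*y^3*z - x^2*y^2 - y^2*z^2 + 2

x*y^3*z - x^2*y^2 - y^2*z^2 + 2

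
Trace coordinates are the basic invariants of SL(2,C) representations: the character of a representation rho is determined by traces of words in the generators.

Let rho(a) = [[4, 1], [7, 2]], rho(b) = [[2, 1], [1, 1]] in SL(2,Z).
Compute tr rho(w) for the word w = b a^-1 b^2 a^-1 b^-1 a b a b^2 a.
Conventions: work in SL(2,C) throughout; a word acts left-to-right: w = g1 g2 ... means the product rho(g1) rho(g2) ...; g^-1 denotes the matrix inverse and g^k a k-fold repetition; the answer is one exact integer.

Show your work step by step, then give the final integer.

-211680

rho(b) = [[2, 1], [1, 1]]
... * rho(a^-1) = [[2, -1], [-7, 4]]  ->  [[-3, 2], [-5, 3]]
... * rho(b) = [[2, 1], [1, 1]]  ->  [[-4, -1], [-7, -2]]
... * rho(b) = [[2, 1], [1, 1]]  ->  [[-9, -5], [-16, -9]]
... * rho(a^-1) = [[2, -1], [-7, 4]]  ->  [[17, -11], [31, -20]]
... * rho(b^-1) = [[1, -1], [-1, 2]]  ->  [[28, -39], [51, -71]]
... * rho(a) = [[4, 1], [7, 2]]  ->  [[-161, -50], [-293, -91]]
... * rho(b) = [[2, 1], [1, 1]]  ->  [[-372, -211], [-677, -384]]
... * rho(a) = [[4, 1], [7, 2]]  ->  [[-2965, -794], [-5396, -1445]]
... * rho(b) = [[2, 1], [1, 1]]  ->  [[-6724, -3759], [-12237, -6841]]
... * rho(b) = [[2, 1], [1, 1]]  ->  [[-17207, -10483], [-31315, -19078]]
... * rho(a) = [[4, 1], [7, 2]]  ->  [[-142209, -38173], [-258806, -69471]]
tr = -142209 + -69471 = -211680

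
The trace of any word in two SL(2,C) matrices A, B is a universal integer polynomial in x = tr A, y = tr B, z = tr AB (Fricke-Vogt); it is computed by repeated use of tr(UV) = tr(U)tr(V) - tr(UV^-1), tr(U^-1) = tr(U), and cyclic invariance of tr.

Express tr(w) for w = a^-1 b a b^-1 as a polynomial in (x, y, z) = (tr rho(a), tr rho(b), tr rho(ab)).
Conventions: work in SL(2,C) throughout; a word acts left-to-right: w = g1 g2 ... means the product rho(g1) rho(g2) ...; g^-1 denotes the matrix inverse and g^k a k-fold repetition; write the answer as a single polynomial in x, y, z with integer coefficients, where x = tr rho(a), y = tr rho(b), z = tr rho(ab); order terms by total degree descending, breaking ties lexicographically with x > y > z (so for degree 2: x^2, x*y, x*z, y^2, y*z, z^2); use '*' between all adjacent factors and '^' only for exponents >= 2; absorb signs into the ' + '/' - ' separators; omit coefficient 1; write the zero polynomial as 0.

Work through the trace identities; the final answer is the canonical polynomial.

tr(b a b) = tr(b) * tr(a b) - tr(a)   [square of b] = y*z - x
tr(b a b a) = tr(a b) * tr(a b) - tr(1)   [split at a repeated a] = z^2 - 2
tr(a^-1 b a b) = tr(b a b) * tr(a) - tr(b a b a)   [inverse elimination on a] = x*y*z - x^2 - z^2 + 2
tr(a^-1 b a b^-1) = tr(a^-1 b a) * tr(b) - tr(a^-1 b a b)   [inverse elimination on b] = -x*y*z + x^2 + y^2 + z^2 - 2

-x*y*z + x^2 + y^2 + z^2 - 2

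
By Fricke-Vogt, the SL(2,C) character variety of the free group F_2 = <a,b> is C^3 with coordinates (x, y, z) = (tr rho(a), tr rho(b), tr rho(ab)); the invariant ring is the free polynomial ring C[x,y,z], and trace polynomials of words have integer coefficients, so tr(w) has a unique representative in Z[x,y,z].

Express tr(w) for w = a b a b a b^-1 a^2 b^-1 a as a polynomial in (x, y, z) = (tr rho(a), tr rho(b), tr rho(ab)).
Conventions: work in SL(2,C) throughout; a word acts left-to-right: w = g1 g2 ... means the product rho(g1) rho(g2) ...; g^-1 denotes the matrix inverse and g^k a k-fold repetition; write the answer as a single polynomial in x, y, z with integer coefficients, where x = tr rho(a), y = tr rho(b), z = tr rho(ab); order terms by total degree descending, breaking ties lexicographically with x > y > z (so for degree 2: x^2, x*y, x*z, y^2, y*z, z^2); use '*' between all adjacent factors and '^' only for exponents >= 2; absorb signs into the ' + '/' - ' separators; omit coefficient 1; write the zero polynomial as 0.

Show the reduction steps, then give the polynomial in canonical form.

x^4*y^2*z^2 - x^3*y^3*z - 2*x^3*y*z^3 - x^4*y^2 + x^2*z^4 + 3*x^3*y*z + x*y^3*z + x*y*z^3 + 2*x^2*y^2 - 2*x^2*z^2 - 3*x*y*z - y^2 - z^2 + 2

apply: trace(b a b a) = trace(a b) * trace(a b) - trace(1)  (split on a) = z^2 - 2
apply: trace(b a b) = trace(b) * trace(a b) - trace(a)  (reduce the b square) = y*z - x
trace(a b a b a) = trace(a) * trace(b a b a) - trace(b a b)  (reduce the a square) = x*z^2 - y*z - x
apply: trace(a b a b a^2) = trace(a) * trace(a b a b a) - trace(a b a b)  (reduce the a square) = x^2*z^2 - x*y*z - x^2 - z^2 + 2
use: trace(b a b a^4) = trace(a) * trace(a b a b a^2) - trace(a b a b a)  (reduce the a square) = x^3*z^2 - x^2*y*z - x^3 - 2*x*z^2 + y*z + 3*x
apply: trace(a^4 b a b a) = trace(a) * trace(b a b a^4) - trace(b a b a^3)  (reduce the a square) = x^4*z^2 - x^3*y*z - x^4 - 3*x^2*z^2 + 2*x*y*z + 4*x^2 + z^2 - 2
use: trace(b a b a b a) = trace(b a b a) * trace(b a) - trace(a b)  (split on b) = z^3 - 3*z
trace(a b a) = trace(a) * trace(b a) - trace(b)  (reduce the a square) = x*z - y
apply: trace(b a b a b) = trace(b) * trace(a b a b) - trace(a b a)  (reduce the b square) = y*z^2 - x*z - y
apply: trace(b a b a b a^2) = trace(a) * trace(b a b a b a) - trace(b a b a b)  (reduce the a square) = x*z^3 - y*z^2 - 2*x*z + y
trace(a^2 b a b a b a) = trace(a) * trace(b a b a b a^2) - trace(b a b a b a)  (reduce the a square) = x^2*z^3 - x*y*z^2 - 2*x^2*z - z^3 + x*y + 3*z
trace(a^4 b a b a b) = trace(a) * trace(a^2 b a b a b a) - trace(a^2 b a b a b)  (reduce the a square) = x^3*z^3 - x^2*y*z^2 - 2*x^3*z - 2*x*z^3 + x^2*y + y*z^2 + 5*x*z - y
trace(a^2 b a b a b^-1 a^2) = trace(a^4 b a b a) * trace(b) - trace(a^4 b a b a b)  (eliminate b^-1) = x^4*y*z^2 - x^3*y^2*z - x^3*z^3 - x^4*y - 2*x^2*y*z^2 + 2*x^3*z + 2*x*y^2*z + 2*x*z^3 + 3*x^2*y - 5*x*z - y
trace(a^2 b a) = trace(a) * trace(b a^2) - trace(b a)  (reduce the a square) = x^2*z - x*y - z
trace(b a^2 b a b) = trace(b) * trace(a^2 b a b) - trace(a^2 b a)  (reduce the b square) = x*y*z^2 - x^2*z - y^2*z + z
trace(b a^2 b a b a^2) = trace(a) * trace(b a^2 b a b a) - trace(b a^2 b a b)  (reduce the a square) = x^2*z^3 - 2*x*y*z^2 - x^2*z + y^2*z + x*y - z
apply: trace(a^2 b a^2 b a b a) = trace(a) * trace(b a^2 b a b a^2) - trace(b a^2 b a b a)  (reduce the a square) = x^3*z^3 - 2*x^2*y*z^2 - x^3*z + x*y^2*z - x*z^3 + x^2*y + y*z^2 + x*z - y
use: trace(b a b a b a b a) = trace(b a b a b a) * trace(b a) - trace(a b a b)  (split on b) = z^4 - 4*z^2 + 2
apply: trace(b a b a b a b) = trace(b) * trace(a b a b a b) - trace(a b a b a)  (reduce the b square) = y*z^3 - x*z^2 - 2*y*z + x
apply: trace(b a b a b a^2 b a) = trace(a) * trace(b a b a b a b a) - trace(b a b a b a b)  (reduce the a square) = x*z^4 - y*z^3 - 3*x*z^2 + 2*y*z + x
use: trace(b a b a b a^2 b) = trace(b) * trace(a b a b a^2 b) - trace(a b a b a^2)  (reduce the b square) = x*y*z^3 - x^2*z^2 - y^2*z^2 - x*y*z + x^2 + y^2 + z^2 - 2
apply: trace(a^2 b a^2 b a b a b) = trace(a) * trace(b a b a b a^2 b a) - trace(b a b a b a^2 b)  (reduce the a square) = x^2*z^4 - 2*x*y*z^3 - 2*x^2*z^2 + y^2*z^2 + 3*x*y*z - y^2 - z^2 + 2
trace(a^2 b a b a b^-1 a^2 b) = trace(a^2 b a^2 b a b a) * trace(b) - trace(a^2 b a^2 b a b a b)  (eliminate b^-1) = x^3*y*z^3 - 2*x^2*y^2*z^2 - x^2*z^4 - x^3*y*z + x*y^3*z + x*y*z^3 + x^2*y^2 + 2*x^2*z^2 - 2*x*y*z + z^2 - 2
apply: trace(a b a b a b^-1 a^2 b^-1 a) = trace(a^2 b a b a b^-1 a^2) * trace(b) - trace(a^2 b a b a b^-1 a^2 b)  (eliminate b^-1) = x^4*y^2*z^2 - x^3*y^3*z - 2*x^3*y*z^3 - x^4*y^2 + x^2*z^4 + 3*x^3*y*z + x*y^3*z + x*y*z^3 + 2*x^2*y^2 - 2*x^2*z^2 - 3*x*y*z - y^2 - z^2 + 2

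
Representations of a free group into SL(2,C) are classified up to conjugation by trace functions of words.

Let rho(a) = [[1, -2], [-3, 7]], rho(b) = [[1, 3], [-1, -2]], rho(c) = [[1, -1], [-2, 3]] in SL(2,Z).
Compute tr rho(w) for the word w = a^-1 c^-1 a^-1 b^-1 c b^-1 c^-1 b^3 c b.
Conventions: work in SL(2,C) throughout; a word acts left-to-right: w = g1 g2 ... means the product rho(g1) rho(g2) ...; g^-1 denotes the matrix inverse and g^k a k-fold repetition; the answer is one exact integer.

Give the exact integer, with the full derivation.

178

rho(a^-1) = [[7, 2], [3, 1]]
... * rho(c^-1) = [[3, 1], [2, 1]]  ->  [[25, 9], [11, 4]]
... * rho(a^-1) = [[7, 2], [3, 1]]  ->  [[202, 59], [89, 26]]
... * rho(b^-1) = [[-2, -3], [1, 1]]  ->  [[-345, -547], [-152, -241]]
... * rho(c) = [[1, -1], [-2, 3]]  ->  [[749, -1296], [330, -571]]
... * rho(b^-1) = [[-2, -3], [1, 1]]  ->  [[-2794, -3543], [-1231, -1561]]
... * rho(c^-1) = [[3, 1], [2, 1]]  ->  [[-15468, -6337], [-6815, -2792]]
... * rho(b) = [[1, 3], [-1, -2]]  ->  [[-9131, -33730], [-4023, -14861]]
... * rho(b) = [[1, 3], [-1, -2]]  ->  [[24599, 40067], [10838, 17653]]
... * rho(b) = [[1, 3], [-1, -2]]  ->  [[-15468, -6337], [-6815, -2792]]
... * rho(c) = [[1, -1], [-2, 3]]  ->  [[-2794, -3543], [-1231, -1561]]
... * rho(b) = [[1, 3], [-1, -2]]  ->  [[749, -1296], [330, -571]]
tr = 749 + -571 = 178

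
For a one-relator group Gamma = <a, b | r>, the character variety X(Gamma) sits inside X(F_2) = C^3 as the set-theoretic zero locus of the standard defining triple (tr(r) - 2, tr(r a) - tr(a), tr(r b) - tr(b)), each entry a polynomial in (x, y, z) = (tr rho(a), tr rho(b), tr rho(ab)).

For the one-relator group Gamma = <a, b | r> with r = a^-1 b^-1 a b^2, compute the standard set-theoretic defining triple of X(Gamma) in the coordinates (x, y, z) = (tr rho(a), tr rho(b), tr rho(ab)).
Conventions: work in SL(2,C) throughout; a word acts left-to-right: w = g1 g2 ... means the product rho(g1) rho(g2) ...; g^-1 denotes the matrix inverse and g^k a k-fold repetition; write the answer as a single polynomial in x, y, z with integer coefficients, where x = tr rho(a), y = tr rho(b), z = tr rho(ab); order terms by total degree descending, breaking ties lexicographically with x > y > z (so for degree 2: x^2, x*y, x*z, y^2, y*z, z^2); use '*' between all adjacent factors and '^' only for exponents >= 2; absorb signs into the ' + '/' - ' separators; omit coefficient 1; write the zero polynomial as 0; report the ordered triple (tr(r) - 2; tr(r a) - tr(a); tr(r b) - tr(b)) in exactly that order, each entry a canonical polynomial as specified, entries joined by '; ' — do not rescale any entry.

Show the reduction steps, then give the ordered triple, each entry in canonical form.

-x*y^2*z + x^2*y + y^3 + y*z^2 - 3*y - 2; -x + z; -x*y^3*z + x^2*y^2 + y^4 + y^2*z^2 + x*y*z - x^2 - 4*y^2 - z^2 - y + 2

trace(a^2 b) = trace(a) trace(b a) - trace(b)  (reduce the a square) = x*z - y
apply: trace(a^2) = trace(a) trace(a) - trace(1)  (reduce the a square) = x^2 - 2
apply: trace(a b^2 a) = trace(b) trace(a^2 b) - trace(a^2)  (reduce the b square) = x*y*z - x^2 - y^2 + 2
use: trace(a b a b) = trace(b a) trace(b a) - trace(1)  (split on b) = z^2 - 2
apply: trace(a b^2 a b) = trace(b) trace(a b a b) - trace(a b a)  (reduce the b square) = y*z^2 - x*z - y
trace(b^-1 a b^2 a) = trace(a b^2 a) trace(b) - trace(a b^2 a b)  (eliminate b^-1) = x*y^2*z - x^2*y - y^3 - y*z^2 + x*z + 3*y
trace(a^-1 b^-1 a b^2) = trace(b^-1 a b^2) trace(a) - trace(b^-1 a b^2 a)  (eliminate a^-1) = -x*y^2*z + x^2*y + y^3 + y*z^2 - 3*y
apply: trace(a b^2) = trace(b) trace(a b) - trace(a) = y*z - x
trace(b^3 a) = trace(b) trace(a b^2) - trace(a b) = y^2*z - x*y - z
apply: trace(b^2) = trace(b) trace(b) - trace(1) = y^2 - 2
use: trace(b^3) = trace(b) trace(b^2) - trace(b) = y^3 - 3*y
apply: trace(a b^3 a) = trace(a) trace(b^3 a) - trace(b^3) = x*y^2*z - x^2*y - y^3 - x*z + 3*y
apply: trace(a b^3 a b) = trace(b) trace(a b a b^2) - trace(a b a b) = y^2*z^2 - x*y*z - y^2 - z^2 + 2
use: trace(b^-1 a b^3 a) = trace(a b^3 a) trace(b) - trace(a b^3 a b) = x*y^3*z - x^2*y^2 - y^4 - y^2*z^2 + 4*y^2 + z^2 - 2
trace(a^-1 b^-1 a b^3) = trace(b^-1 a b^3) trace(a) - trace(b^-1 a b^3 a) = -x*y^3*z + x^2*y^2 + y^4 + y^2*z^2 + x*y*z - x^2 - 4*y^2 - z^2 + 2
assemble the triple (trace(r) - 2; trace(r a) - x; trace(r b) - y)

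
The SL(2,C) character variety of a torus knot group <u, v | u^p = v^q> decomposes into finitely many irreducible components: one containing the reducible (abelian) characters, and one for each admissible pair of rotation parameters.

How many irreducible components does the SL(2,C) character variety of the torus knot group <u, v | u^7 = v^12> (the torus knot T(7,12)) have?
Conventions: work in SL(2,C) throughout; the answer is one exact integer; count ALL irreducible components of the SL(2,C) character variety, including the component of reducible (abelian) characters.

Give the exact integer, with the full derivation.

Gamma = < u, v | u^7 = v^12 > (torus knot T(7,12)); the central element u^7 = v^12 acts as +I or -I in any irreducible SL(2,C) representation.
So on each irreducible component the traces are pinned: tr(u) = 2*cos(pi*alpha/7) with 1 <= alpha <= 6, tr(v) = 2*cos(pi*beta/12) with 1 <= beta <= 11.
The two central values (-1)^alpha I and (-1)^beta I must be the same matrix, so alpha and beta share a parity.
Counting: 3 odd alphas x 6 odd betas + 3 even alphas x 5 even betas = 18 + 15 = 33.
Total: 33 irreducible-character components + 1 reducible (abelian) component = 34.

34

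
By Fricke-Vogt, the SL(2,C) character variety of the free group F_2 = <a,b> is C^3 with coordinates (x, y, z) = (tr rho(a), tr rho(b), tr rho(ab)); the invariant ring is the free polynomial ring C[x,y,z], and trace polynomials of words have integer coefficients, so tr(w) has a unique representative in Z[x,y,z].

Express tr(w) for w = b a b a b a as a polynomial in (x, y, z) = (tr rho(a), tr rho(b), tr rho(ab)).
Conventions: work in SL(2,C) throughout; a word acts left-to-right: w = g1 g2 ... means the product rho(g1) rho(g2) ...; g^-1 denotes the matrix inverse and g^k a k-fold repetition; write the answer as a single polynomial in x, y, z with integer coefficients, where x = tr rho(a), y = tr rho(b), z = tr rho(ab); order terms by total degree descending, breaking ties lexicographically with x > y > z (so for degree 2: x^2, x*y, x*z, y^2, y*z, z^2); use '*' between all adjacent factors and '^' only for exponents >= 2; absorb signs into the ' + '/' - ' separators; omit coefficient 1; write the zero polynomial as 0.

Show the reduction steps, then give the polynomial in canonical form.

trace(a b a b) = trace(b a) trace(b a) - trace(1) = z^2 - 2
trace(b a b a b a) = trace(a b) trace(a b a b) - trace(a^-1 b^-1) = z^3 - 3*z

z^3 - 3*z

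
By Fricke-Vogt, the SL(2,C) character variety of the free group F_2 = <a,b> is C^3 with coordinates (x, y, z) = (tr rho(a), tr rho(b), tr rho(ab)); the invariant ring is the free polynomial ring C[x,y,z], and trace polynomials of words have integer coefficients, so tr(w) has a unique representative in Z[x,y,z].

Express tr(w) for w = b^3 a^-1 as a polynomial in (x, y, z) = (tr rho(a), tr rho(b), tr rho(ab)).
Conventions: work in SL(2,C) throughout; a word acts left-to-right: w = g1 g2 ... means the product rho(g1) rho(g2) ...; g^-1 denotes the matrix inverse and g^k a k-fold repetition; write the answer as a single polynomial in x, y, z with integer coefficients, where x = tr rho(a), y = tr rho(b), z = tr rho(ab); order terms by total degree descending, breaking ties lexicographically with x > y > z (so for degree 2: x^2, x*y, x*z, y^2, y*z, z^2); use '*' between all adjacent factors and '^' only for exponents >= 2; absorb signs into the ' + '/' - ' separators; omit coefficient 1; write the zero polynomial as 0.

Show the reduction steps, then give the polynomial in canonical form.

tr(b^2) = tr(b) * tr(b) - tr(1) = y^2 - 2
tr(b^3) = tr(b) * tr(b^2) - tr(b) = y^3 - 3*y
use: tr(a b^2) = tr(b) * tr(a b) - tr(a) = y*z - x
tr(b^3 a) = tr(b) * tr(a b^2) - tr(a b) = y^2*z - x*y - z
use: tr(b^3 a^-1) = tr(b^3) * tr(a) - tr(b^3 a) = x*y^3 - y^2*z - 2*x*y + z

x*y^3 - y^2*z - 2*x*y + z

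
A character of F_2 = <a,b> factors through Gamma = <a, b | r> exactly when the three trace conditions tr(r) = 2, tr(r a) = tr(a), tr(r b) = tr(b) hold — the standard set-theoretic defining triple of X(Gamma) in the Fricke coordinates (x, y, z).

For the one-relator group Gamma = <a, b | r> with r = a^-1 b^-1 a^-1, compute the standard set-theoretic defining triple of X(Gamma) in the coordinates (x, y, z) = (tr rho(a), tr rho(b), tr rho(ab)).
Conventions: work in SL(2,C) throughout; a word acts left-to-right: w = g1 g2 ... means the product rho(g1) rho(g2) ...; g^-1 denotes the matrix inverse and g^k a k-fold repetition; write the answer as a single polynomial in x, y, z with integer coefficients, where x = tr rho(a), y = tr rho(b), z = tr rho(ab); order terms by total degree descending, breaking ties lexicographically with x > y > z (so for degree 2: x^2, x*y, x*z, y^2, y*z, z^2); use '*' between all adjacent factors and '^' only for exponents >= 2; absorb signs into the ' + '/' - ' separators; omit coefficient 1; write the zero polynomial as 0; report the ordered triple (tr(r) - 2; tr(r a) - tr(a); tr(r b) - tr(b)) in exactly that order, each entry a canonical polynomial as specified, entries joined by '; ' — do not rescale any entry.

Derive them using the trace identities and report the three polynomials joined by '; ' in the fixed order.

tr(a^-1) = tr(a) = x
tr(a^-2) = tr(a^-1) tr(a) - tr(1)   [inverse elimination on a] = x^2 - 2
so tr(b a^-1) = tr(b) tr(a) - tr(b a)   [inverse elimination on a] = x*y - z
so tr(a^-2 b) = tr(b a^-1) tr(a) - tr(b)   [inverse elimination on a] = x^2*y - x*z - y
so tr(a^-1 b^-1 a^-1) = tr(a^-2) tr(b) - tr(a^-2 b)   [inverse elimination on b] = x*z - y
tr(b a b) = tr(b) tr(a b) - tr(a)  (reduce the b square) = y*z - x
tr(b a b a) = tr(b a) tr(b a) - tr(1)  (split on b) = z^2 - 2
tr(a^-1 b a b) = tr(b a b) tr(a) - tr(b a b a)  (eliminate a^-1) = x*y*z - x^2 - z^2 + 2
reduce: tr(b^-1 a^-1 b a) = tr(a^-1 b a) tr(b) - tr(a^-1 b a b)  (eliminate b^-1) = -x*y*z + x^2 + y^2 + z^2 - 2
tr(a^-1 b^-1 a^-1 b) = tr(b^-1 a^-1 b) tr(a) - tr(b^-1 a^-1 b a)  (eliminate a^-1) = x*y*z - y^2 - z^2 + 2
assemble the triple (tr(r) - 2; tr(r a) - x; tr(r b) - y)

x*z - y - 2; -x + z; x*y*z - y^2 - z^2 - y + 2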